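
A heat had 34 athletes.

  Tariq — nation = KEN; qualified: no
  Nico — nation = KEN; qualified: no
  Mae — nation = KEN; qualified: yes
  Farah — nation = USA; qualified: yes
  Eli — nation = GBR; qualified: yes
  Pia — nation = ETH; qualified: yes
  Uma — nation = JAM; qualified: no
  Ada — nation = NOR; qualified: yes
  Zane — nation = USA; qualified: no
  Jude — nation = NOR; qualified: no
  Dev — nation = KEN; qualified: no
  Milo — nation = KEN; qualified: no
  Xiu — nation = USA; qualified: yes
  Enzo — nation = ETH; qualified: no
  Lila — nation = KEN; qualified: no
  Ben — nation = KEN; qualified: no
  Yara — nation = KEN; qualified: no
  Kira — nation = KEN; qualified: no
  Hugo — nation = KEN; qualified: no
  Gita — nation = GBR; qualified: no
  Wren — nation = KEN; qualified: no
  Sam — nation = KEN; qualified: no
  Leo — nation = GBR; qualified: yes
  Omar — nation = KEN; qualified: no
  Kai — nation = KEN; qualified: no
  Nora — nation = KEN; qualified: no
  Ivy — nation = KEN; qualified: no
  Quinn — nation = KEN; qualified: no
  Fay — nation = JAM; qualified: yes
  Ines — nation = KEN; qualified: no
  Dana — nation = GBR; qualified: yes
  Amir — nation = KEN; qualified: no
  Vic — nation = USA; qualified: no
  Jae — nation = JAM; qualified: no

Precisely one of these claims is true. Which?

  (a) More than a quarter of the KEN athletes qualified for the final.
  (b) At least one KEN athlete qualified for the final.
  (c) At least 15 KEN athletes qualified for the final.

(b)

|A| = 19, |A ∩ B| = 1, |A ∖ B| = 18.
(a) requires |A ∩ B| / |A| > 1/4: false.
(b) requires A ∩ B ≠ ∅ (|A ∩ B| ≥ 1): true.
(c) requires |A ∩ B| ≥ 15: false.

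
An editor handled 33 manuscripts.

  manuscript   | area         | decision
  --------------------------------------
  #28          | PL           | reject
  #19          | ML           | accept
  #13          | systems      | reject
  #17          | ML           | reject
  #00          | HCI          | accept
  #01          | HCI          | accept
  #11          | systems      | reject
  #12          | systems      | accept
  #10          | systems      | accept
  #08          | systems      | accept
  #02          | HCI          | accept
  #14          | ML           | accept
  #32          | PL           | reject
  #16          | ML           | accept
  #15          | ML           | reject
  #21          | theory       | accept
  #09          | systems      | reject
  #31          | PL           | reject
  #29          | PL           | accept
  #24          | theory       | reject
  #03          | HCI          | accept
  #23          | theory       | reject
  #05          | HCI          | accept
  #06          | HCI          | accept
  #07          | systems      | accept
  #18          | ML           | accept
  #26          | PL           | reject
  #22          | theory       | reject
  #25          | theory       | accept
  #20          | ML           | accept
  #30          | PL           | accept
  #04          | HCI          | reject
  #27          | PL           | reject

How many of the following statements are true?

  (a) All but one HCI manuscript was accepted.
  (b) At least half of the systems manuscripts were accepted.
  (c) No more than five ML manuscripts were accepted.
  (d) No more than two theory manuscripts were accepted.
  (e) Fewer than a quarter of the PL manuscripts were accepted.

(a) HCI: |A| = 7, |A ∩ B| = 6; needs |A ∖ B| = 1 — true.
(b) systems: |A| = 7, |A ∩ B| = 4; needs |A ∩ B| ≥ |A ∖ B| — true.
(c) ML: |A| = 7, |A ∩ B| = 5; needs |A ∩ B| ≤ 5 — true.
(d) theory: |A| = 5, |A ∩ B| = 2; needs |A ∩ B| ≤ 2 — true.
(e) PL: |A| = 7, |A ∩ B| = 2; needs |A ∩ B| / |A| < 1/4 — false.

4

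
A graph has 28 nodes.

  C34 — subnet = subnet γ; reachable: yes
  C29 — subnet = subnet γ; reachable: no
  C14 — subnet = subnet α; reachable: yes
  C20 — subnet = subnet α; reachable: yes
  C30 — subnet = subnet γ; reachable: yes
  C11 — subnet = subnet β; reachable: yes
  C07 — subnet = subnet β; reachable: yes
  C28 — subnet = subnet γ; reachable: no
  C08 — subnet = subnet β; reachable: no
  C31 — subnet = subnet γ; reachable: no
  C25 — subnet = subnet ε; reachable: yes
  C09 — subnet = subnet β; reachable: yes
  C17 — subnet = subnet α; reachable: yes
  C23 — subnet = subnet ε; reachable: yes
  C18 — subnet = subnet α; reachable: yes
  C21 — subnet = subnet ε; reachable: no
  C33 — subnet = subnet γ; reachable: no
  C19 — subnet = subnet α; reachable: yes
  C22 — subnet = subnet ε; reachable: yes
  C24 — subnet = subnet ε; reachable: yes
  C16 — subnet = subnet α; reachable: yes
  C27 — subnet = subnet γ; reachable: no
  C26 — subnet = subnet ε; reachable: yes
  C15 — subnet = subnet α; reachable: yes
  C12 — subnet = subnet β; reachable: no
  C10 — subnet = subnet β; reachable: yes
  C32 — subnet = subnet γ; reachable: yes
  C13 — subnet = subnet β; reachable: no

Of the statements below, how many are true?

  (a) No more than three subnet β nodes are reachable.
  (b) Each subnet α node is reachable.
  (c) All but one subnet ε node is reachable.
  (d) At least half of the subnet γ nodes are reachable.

(a) subnet β: |A| = 7, |A ∩ B| = 4; needs |A ∩ B| ≤ 3 — false.
(b) subnet α: |A| = 7, |A ∩ B| = 7; needs A ⊆ B, i.e. every element of A is in B (|A ∖ B| = 0) — true.
(c) subnet ε: |A| = 6, |A ∩ B| = 5; needs |A ∖ B| = 1 — true.
(d) subnet γ: |A| = 8, |A ∩ B| = 3; needs |A ∩ B| ≥ |A ∖ B| — false.

2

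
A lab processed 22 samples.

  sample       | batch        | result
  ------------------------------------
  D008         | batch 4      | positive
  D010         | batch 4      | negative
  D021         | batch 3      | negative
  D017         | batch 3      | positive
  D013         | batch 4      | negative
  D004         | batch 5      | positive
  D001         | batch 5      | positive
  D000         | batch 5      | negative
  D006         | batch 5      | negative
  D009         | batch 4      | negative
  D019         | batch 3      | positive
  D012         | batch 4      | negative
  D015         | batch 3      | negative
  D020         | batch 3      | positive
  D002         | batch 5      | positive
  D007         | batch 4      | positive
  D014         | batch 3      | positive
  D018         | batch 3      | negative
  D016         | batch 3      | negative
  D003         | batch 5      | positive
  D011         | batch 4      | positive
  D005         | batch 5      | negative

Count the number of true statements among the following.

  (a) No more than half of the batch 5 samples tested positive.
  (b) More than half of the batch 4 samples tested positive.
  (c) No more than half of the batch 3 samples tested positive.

(a) batch 5: |A| = 7, |A ∩ B| = 4; needs |A ∩ B| ≤ |A ∖ B| — false.
(b) batch 4: |A| = 7, |A ∩ B| = 3; needs |A ∩ B| > |A ∖ B| — false.
(c) batch 3: |A| = 8, |A ∩ B| = 4; needs |A ∩ B| ≤ |A ∖ B| — true.

1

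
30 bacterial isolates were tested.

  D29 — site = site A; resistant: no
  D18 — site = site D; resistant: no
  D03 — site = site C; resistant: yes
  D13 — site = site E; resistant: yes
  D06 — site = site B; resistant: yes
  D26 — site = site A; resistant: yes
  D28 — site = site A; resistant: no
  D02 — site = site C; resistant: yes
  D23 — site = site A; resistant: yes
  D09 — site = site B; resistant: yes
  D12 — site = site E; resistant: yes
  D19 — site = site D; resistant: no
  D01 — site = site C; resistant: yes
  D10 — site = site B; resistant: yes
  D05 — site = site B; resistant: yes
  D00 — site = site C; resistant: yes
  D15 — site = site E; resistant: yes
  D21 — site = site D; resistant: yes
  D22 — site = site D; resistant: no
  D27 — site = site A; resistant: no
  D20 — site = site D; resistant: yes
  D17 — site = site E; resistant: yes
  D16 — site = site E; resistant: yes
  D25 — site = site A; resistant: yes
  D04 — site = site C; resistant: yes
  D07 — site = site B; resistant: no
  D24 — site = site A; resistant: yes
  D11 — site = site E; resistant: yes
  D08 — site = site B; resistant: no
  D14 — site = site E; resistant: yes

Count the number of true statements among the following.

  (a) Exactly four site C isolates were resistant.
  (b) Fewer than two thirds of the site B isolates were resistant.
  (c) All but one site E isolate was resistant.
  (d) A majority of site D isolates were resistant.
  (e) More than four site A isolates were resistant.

(a) site C: |A| = 5, |A ∩ B| = 5; needs |A ∩ B| = 4 — false.
(b) site B: |A| = 6, |A ∩ B| = 4; needs |A ∩ B| / |A| < 2/3 — false.
(c) site E: |A| = 7, |A ∩ B| = 7; needs |A ∖ B| = 1 — false.
(d) site D: |A| = 5, |A ∩ B| = 2; needs |A ∩ B| > |A ∖ B| — false.
(e) site A: |A| = 7, |A ∩ B| = 4; needs |A ∩ B| > 4 — false.

0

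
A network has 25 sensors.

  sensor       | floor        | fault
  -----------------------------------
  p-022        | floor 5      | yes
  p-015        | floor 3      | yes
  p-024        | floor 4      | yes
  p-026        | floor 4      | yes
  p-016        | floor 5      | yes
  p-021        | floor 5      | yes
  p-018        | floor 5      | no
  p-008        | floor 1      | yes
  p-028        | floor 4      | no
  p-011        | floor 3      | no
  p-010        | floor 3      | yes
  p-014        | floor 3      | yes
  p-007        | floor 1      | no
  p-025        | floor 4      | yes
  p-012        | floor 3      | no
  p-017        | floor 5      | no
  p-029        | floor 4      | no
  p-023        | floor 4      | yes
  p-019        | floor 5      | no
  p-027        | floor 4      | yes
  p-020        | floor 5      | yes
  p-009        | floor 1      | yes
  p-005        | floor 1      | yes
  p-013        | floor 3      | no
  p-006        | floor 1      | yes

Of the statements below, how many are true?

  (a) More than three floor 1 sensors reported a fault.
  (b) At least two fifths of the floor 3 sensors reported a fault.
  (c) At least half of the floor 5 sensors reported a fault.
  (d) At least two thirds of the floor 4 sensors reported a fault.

(a) floor 1: |A| = 5, |A ∩ B| = 4; needs |A ∩ B| > 3 — true.
(b) floor 3: |A| = 6, |A ∩ B| = 3; needs |A ∩ B| / |A| ≥ 2/5 — true.
(c) floor 5: |A| = 7, |A ∩ B| = 4; needs |A ∩ B| ≥ |A ∖ B| — true.
(d) floor 4: |A| = 7, |A ∩ B| = 5; needs |A ∩ B| / |A| ≥ 2/3 — true.

4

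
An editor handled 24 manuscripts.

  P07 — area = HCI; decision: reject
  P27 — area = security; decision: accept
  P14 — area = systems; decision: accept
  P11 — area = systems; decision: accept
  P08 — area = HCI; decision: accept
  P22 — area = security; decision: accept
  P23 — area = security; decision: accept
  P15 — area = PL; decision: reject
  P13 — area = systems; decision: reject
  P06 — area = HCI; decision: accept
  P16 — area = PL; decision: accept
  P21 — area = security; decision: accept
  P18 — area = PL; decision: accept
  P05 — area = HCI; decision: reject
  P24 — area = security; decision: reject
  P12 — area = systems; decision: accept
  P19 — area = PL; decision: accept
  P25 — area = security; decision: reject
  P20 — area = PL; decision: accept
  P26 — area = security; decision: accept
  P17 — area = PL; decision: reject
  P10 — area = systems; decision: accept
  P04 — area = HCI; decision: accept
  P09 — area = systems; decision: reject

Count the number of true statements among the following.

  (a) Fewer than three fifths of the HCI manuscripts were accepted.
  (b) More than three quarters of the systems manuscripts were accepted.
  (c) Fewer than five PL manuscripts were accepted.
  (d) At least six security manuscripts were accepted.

1

(a) HCI: |A| = 5, |A ∩ B| = 3; needs |A ∩ B| / |A| < 3/5 — false.
(b) systems: |A| = 6, |A ∩ B| = 4; needs |A ∩ B| / |A| > 3/4 — false.
(c) PL: |A| = 6, |A ∩ B| = 4; needs |A ∩ B| < 5 — true.
(d) security: |A| = 7, |A ∩ B| = 5; needs |A ∩ B| ≥ 6 — false.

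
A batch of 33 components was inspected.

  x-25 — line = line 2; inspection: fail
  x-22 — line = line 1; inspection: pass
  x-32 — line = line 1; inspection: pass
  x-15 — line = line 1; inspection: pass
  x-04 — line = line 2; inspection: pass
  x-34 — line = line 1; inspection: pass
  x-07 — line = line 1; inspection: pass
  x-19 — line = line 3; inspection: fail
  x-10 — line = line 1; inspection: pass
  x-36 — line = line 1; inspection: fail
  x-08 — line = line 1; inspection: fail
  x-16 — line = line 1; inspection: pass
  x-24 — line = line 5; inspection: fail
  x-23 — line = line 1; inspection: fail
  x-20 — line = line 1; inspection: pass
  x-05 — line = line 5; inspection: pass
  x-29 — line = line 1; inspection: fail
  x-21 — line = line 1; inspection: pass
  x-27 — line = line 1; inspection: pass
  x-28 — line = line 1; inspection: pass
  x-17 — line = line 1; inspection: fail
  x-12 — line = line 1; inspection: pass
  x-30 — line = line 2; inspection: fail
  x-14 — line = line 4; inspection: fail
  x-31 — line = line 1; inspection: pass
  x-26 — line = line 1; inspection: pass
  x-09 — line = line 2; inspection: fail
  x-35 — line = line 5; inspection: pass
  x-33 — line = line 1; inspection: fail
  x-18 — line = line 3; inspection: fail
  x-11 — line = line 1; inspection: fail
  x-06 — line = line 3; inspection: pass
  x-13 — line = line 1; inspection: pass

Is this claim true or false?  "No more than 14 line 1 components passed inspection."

'No more than 14 line 1 components passed inspection' holds iff |A ∩ B| ≤ 14.
|A| = 22, |A ∩ B| = 15, |A ∖ B| = 7.
|A ∩ B| = 15, so the statement is false.

False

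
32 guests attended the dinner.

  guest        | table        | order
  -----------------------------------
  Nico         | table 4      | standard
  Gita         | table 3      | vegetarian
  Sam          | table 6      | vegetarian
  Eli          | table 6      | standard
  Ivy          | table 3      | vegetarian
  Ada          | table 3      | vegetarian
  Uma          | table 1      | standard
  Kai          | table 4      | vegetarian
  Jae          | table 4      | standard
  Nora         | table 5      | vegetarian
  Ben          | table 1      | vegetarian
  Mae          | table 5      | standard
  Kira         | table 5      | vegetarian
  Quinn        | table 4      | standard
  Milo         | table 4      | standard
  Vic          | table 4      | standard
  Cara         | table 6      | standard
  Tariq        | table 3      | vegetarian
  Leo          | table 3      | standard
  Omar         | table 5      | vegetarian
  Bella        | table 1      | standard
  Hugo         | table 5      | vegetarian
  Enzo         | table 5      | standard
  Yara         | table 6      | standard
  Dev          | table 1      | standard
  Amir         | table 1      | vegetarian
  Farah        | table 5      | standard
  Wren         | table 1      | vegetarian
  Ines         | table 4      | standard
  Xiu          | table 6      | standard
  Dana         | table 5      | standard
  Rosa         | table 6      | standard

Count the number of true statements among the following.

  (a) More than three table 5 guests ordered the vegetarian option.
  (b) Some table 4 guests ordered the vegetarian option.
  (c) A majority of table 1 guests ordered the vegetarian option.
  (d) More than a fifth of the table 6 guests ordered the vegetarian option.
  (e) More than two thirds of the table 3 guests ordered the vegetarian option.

(a) table 5: |A| = 8, |A ∩ B| = 4; needs |A ∩ B| > 3 — true.
(b) table 4: |A| = 7, |A ∩ B| = 1; needs A ∩ B ≠ ∅ (|A ∩ B| ≥ 1) — true.
(c) table 1: |A| = 6, |A ∩ B| = 3; needs |A ∩ B| > |A ∖ B| — false.
(d) table 6: |A| = 6, |A ∩ B| = 1; needs |A ∩ B| / |A| > 1/5 — false.
(e) table 3: |A| = 5, |A ∩ B| = 4; needs |A ∩ B| / |A| > 2/3 — true.

3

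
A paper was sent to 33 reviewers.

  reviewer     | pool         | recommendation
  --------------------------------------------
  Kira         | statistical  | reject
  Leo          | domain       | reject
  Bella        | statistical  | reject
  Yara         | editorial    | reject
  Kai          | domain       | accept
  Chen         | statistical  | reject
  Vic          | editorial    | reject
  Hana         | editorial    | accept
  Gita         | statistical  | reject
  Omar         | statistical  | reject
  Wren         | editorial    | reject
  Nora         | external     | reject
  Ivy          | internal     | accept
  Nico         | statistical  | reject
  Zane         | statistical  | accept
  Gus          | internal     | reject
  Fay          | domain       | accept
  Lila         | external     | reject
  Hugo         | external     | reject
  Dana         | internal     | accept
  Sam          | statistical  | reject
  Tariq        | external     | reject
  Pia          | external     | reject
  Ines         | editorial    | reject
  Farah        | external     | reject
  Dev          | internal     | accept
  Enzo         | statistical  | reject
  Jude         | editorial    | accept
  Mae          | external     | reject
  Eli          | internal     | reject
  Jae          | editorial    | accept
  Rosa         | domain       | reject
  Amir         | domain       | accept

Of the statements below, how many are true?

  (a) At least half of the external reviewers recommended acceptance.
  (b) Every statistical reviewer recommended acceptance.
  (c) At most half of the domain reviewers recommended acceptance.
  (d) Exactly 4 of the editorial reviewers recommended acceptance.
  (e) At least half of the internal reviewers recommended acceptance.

1

(a) external: |A| = 7, |A ∩ B| = 0; needs |A ∩ B| ≥ |A ∖ B| — false.
(b) statistical: |A| = 9, |A ∩ B| = 1; needs A ⊆ B, i.e. every element of A is in B (|A ∖ B| = 0) — false.
(c) domain: |A| = 5, |A ∩ B| = 3; needs |A ∩ B| ≤ |A ∖ B| — false.
(d) editorial: |A| = 7, |A ∩ B| = 3; needs |A ∩ B| = 4 — false.
(e) internal: |A| = 5, |A ∩ B| = 3; needs |A ∩ B| ≥ |A ∖ B| — true.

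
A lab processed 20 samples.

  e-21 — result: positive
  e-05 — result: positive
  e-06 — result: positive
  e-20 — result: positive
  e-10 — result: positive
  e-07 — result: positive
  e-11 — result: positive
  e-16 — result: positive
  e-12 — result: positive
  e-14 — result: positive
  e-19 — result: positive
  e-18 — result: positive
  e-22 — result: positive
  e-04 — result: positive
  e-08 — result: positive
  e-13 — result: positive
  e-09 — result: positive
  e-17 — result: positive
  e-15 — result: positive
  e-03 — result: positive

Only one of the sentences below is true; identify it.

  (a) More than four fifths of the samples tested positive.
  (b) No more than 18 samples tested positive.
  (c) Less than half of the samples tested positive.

|A| = 20, |A ∩ B| = 20, |A ∖ B| = 0.
(a) requires |A ∩ B| / |A| > 4/5: true.
(b) requires |A ∩ B| ≤ 18: false.
(c) requires |A ∩ B| < |A ∖ B|: false.

(a)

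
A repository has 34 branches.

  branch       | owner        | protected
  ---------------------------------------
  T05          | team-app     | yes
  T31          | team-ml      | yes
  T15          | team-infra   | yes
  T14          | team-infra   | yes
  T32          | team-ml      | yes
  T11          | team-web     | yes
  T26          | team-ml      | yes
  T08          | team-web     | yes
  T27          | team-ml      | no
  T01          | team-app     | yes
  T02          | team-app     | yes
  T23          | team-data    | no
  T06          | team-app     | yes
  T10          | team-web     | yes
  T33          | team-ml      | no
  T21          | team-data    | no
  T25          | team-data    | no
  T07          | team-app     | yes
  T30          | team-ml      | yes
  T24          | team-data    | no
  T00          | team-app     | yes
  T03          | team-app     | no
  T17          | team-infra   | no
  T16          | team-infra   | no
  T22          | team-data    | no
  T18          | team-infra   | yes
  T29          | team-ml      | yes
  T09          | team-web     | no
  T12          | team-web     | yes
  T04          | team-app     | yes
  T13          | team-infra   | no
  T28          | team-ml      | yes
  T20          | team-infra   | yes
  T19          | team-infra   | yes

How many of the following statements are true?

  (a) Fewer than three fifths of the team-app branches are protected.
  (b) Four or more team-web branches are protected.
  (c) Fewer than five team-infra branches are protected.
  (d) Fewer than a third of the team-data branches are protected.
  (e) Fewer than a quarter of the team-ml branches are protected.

2

(a) team-app: |A| = 8, |A ∩ B| = 7; needs |A ∩ B| / |A| < 3/5 — false.
(b) team-web: |A| = 5, |A ∩ B| = 4; needs |A ∩ B| ≥ 4 — true.
(c) team-infra: |A| = 8, |A ∩ B| = 5; needs |A ∩ B| < 5 — false.
(d) team-data: |A| = 5, |A ∩ B| = 0; needs |A ∩ B| / |A| < 1/3 — true.
(e) team-ml: |A| = 8, |A ∩ B| = 6; needs |A ∩ B| / |A| < 1/4 — false.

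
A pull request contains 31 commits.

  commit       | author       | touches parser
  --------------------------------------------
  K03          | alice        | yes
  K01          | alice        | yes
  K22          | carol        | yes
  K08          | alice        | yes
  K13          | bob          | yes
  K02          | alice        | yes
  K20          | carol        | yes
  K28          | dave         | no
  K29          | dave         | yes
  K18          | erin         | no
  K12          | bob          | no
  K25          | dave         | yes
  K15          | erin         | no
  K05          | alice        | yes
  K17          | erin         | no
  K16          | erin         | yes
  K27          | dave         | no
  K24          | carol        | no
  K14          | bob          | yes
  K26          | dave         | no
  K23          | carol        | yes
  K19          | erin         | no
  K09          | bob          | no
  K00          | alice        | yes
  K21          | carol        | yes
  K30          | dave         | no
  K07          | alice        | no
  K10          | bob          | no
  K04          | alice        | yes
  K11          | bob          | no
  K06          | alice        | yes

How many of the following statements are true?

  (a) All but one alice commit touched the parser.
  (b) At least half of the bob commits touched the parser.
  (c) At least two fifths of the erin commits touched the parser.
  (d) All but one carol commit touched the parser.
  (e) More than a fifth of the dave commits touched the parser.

(a) alice: |A| = 9, |A ∩ B| = 8; needs |A ∖ B| = 1 — true.
(b) bob: |A| = 6, |A ∩ B| = 2; needs |A ∩ B| ≥ |A ∖ B| — false.
(c) erin: |A| = 5, |A ∩ B| = 1; needs |A ∩ B| / |A| ≥ 2/5 — false.
(d) carol: |A| = 5, |A ∩ B| = 4; needs |A ∖ B| = 1 — true.
(e) dave: |A| = 6, |A ∩ B| = 2; needs |A ∩ B| / |A| > 1/5 — true.

3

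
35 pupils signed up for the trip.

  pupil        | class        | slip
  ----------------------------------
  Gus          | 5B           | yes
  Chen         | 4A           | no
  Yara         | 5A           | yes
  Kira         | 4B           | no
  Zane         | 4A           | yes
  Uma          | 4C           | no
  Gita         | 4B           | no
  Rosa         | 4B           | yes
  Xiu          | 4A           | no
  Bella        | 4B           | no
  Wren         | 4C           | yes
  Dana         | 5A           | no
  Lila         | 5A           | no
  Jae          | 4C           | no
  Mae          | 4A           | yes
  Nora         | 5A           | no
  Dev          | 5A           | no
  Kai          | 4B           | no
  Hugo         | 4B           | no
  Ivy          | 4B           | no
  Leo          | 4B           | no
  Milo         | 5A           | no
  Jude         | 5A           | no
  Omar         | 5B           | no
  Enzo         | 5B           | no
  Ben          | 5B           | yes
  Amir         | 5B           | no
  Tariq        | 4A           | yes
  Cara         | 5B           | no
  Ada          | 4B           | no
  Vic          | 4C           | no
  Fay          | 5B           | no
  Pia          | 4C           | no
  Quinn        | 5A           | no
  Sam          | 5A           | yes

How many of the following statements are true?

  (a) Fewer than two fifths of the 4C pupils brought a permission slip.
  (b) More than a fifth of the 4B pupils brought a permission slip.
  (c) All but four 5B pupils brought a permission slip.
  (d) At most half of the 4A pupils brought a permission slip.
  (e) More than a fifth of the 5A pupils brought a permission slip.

2

(a) 4C: |A| = 5, |A ∩ B| = 1; needs |A ∩ B| / |A| < 2/5 — true.
(b) 4B: |A| = 9, |A ∩ B| = 1; needs |A ∩ B| / |A| > 1/5 — false.
(c) 5B: |A| = 7, |A ∩ B| = 2; needs |A ∖ B| = 4 — false.
(d) 4A: |A| = 5, |A ∩ B| = 3; needs |A ∩ B| ≤ |A ∖ B| — false.
(e) 5A: |A| = 9, |A ∩ B| = 2; needs |A ∩ B| / |A| > 1/5 — true.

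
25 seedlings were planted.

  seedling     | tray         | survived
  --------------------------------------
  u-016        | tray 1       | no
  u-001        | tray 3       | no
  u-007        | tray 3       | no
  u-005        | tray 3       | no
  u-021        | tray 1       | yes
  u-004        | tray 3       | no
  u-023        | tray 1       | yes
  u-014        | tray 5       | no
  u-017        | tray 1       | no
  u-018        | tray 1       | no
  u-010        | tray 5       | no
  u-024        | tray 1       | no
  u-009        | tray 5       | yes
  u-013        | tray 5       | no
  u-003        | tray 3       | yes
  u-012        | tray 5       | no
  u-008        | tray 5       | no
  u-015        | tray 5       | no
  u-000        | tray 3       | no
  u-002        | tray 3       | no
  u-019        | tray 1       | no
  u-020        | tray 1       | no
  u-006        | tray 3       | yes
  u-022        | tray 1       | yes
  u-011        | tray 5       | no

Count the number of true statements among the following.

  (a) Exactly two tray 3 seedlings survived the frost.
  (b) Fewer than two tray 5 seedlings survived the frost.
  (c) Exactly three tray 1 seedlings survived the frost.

3

(a) tray 3: |A| = 8, |A ∩ B| = 2; needs |A ∩ B| = 2 — true.
(b) tray 5: |A| = 8, |A ∩ B| = 1; needs |A ∩ B| < 2 — true.
(c) tray 1: |A| = 9, |A ∩ B| = 3; needs |A ∩ B| = 3 — true.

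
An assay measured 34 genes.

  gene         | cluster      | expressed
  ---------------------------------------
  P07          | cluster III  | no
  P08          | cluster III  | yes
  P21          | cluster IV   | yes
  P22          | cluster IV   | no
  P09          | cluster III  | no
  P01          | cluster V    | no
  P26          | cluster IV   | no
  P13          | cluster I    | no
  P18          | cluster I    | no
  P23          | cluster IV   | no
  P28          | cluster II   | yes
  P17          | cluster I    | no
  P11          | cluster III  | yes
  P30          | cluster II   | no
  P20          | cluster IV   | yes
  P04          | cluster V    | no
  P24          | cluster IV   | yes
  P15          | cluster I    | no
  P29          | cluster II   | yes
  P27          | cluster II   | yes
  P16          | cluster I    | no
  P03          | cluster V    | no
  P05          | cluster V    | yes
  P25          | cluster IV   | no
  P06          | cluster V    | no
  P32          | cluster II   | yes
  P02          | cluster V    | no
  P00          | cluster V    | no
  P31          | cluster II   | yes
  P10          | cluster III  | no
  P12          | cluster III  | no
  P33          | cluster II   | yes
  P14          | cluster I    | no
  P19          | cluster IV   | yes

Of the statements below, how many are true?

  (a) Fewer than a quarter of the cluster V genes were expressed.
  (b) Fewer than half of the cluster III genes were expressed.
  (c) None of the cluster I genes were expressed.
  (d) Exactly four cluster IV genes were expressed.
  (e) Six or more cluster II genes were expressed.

5

(a) cluster V: |A| = 7, |A ∩ B| = 1; needs |A ∩ B| / |A| < 1/4 — true.
(b) cluster III: |A| = 6, |A ∩ B| = 2; needs |A ∩ B| < |A ∖ B| — true.
(c) cluster I: |A| = 6, |A ∩ B| = 0; needs A ∩ B = ∅ (|A ∩ B| = 0) — true.
(d) cluster IV: |A| = 8, |A ∩ B| = 4; needs |A ∩ B| = 4 — true.
(e) cluster II: |A| = 7, |A ∩ B| = 6; needs |A ∩ B| ≥ 6 — true.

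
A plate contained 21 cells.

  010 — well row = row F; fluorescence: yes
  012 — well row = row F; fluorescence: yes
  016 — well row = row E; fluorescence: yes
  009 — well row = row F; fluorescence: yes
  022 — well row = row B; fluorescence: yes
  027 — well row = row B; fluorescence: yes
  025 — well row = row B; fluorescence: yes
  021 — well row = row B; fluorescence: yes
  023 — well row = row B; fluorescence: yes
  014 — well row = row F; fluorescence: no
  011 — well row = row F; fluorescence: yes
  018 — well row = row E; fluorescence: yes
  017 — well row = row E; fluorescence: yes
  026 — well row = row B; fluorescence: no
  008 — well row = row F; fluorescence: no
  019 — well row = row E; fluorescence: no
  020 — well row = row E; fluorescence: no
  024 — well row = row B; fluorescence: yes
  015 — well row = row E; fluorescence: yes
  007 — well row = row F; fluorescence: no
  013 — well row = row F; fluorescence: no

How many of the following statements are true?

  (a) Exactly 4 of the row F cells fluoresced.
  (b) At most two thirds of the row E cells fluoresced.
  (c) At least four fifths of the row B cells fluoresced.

3

(a) row F: |A| = 8, |A ∩ B| = 4; needs |A ∩ B| = 4 — true.
(b) row E: |A| = 6, |A ∩ B| = 4; needs |A ∩ B| / |A| ≤ 2/3 — true.
(c) row B: |A| = 7, |A ∩ B| = 6; needs |A ∩ B| / |A| ≥ 4/5 — true.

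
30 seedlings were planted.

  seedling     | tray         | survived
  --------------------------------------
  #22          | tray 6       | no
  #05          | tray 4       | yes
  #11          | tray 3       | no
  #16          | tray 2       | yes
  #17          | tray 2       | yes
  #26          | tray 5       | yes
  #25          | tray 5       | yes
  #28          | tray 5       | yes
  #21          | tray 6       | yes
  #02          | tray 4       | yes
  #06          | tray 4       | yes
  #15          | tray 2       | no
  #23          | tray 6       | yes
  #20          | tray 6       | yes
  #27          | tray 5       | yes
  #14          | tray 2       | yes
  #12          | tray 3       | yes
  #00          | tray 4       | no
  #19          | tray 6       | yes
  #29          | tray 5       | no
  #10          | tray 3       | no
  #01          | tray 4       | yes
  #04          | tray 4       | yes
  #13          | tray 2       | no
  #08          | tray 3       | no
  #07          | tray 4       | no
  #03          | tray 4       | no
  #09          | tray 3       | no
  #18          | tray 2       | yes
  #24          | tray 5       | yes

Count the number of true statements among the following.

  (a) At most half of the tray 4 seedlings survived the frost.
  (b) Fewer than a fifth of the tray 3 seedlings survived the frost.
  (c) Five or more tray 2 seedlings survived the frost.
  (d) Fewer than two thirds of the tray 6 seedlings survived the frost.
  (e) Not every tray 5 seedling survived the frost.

(a) tray 4: |A| = 8, |A ∩ B| = 5; needs |A ∩ B| ≤ |A ∖ B| — false.
(b) tray 3: |A| = 5, |A ∩ B| = 1; needs |A ∩ B| / |A| < 1/5 — false.
(c) tray 2: |A| = 6, |A ∩ B| = 4; needs |A ∩ B| ≥ 5 — false.
(d) tray 6: |A| = 5, |A ∩ B| = 4; needs |A ∩ B| / |A| < 2/3 — false.
(e) tray 5: |A| = 6, |A ∩ B| = 5; needs A ⊄ B (|A ∖ B| ≥ 1) — true.

1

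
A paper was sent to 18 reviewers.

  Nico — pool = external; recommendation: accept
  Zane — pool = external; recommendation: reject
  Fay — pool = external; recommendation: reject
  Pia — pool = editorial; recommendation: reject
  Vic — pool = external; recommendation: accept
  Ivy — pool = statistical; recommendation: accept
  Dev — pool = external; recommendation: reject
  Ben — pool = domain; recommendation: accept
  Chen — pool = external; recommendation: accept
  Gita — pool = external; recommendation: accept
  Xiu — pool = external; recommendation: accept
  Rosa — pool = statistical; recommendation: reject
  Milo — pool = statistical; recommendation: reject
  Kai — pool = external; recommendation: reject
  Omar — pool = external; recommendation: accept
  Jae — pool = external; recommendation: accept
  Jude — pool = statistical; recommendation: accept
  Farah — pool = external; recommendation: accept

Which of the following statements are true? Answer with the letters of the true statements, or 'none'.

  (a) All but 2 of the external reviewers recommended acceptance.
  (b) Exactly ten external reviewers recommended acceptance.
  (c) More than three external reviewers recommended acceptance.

|A| = 12, |A ∩ B| = 8, |A ∖ B| = 4.
(a) |A ∖ B| = 2: fails.
(b) |A ∩ B| = 10: fails.
(c) |A ∩ B| > 3: holds.

(c)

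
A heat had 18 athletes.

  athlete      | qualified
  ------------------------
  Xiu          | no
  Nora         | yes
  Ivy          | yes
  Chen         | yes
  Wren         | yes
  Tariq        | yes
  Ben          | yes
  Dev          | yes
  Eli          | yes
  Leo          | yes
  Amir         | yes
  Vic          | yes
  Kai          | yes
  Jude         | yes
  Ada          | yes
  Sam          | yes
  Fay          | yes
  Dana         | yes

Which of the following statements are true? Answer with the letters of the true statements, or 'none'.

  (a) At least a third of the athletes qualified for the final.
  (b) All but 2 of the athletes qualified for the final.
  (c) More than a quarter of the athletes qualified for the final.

|A| = 18, |A ∩ B| = 17, |A ∖ B| = 1.
(a) |A ∩ B| / |A| ≥ 1/3: holds.
(b) |A ∖ B| = 2: fails.
(c) |A ∩ B| / |A| > 1/4: holds.

(a), (c)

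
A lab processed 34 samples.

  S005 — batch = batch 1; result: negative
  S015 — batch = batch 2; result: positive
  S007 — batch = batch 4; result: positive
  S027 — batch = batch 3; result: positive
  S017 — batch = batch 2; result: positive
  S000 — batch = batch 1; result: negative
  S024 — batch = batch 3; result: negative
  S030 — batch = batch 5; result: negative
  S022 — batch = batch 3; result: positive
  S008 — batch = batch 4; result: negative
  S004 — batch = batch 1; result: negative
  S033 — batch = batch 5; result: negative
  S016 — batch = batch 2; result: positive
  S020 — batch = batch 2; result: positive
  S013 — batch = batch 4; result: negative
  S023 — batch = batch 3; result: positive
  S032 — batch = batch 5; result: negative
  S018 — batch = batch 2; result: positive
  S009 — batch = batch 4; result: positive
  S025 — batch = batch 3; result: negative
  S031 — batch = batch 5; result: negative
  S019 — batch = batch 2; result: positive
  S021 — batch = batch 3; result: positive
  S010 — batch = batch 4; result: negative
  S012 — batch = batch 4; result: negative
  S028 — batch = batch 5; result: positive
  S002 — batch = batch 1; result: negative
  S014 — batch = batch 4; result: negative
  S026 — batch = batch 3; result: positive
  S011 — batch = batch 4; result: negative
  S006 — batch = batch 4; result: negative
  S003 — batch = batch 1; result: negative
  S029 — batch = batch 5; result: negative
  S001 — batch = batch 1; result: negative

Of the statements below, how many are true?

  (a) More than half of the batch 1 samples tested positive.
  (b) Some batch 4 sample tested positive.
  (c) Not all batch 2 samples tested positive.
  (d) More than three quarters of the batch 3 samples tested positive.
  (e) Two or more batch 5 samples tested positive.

1

(a) batch 1: |A| = 6, |A ∩ B| = 0; needs |A ∩ B| > |A ∖ B| — false.
(b) batch 4: |A| = 9, |A ∩ B| = 2; needs A ∩ B ≠ ∅ (|A ∩ B| ≥ 1) — true.
(c) batch 2: |A| = 6, |A ∩ B| = 6; needs A ⊄ B (|A ∖ B| ≥ 1) — false.
(d) batch 3: |A| = 7, |A ∩ B| = 5; needs |A ∩ B| / |A| > 3/4 — false.
(e) batch 5: |A| = 6, |A ∩ B| = 1; needs |A ∩ B| ≥ 2 — false.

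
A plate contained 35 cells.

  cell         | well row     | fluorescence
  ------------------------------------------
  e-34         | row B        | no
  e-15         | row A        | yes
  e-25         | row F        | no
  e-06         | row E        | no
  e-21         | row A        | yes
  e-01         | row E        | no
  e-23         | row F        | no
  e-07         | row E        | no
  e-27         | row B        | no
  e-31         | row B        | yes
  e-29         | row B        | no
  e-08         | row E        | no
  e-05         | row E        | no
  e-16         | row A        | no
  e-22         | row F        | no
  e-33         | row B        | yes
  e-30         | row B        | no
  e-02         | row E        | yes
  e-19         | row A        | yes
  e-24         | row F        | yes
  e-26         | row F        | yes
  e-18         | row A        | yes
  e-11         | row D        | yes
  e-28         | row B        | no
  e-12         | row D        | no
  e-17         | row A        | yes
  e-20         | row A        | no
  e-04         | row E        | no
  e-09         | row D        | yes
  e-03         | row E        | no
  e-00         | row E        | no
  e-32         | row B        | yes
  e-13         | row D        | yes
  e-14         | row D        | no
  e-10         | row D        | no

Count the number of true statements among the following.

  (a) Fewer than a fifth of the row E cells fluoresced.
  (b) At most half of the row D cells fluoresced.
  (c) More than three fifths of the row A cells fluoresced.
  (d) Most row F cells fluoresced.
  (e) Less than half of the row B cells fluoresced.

(a) row E: |A| = 9, |A ∩ B| = 1; needs |A ∩ B| / |A| < 1/5 — true.
(b) row D: |A| = 6, |A ∩ B| = 3; needs |A ∩ B| ≤ |A ∖ B| — true.
(c) row A: |A| = 7, |A ∩ B| = 5; needs |A ∩ B| / |A| > 3/5 — true.
(d) row F: |A| = 5, |A ∩ B| = 2; needs |A ∩ B| > |A ∖ B| — false.
(e) row B: |A| = 8, |A ∩ B| = 3; needs |A ∩ B| < |A ∖ B| — true.

4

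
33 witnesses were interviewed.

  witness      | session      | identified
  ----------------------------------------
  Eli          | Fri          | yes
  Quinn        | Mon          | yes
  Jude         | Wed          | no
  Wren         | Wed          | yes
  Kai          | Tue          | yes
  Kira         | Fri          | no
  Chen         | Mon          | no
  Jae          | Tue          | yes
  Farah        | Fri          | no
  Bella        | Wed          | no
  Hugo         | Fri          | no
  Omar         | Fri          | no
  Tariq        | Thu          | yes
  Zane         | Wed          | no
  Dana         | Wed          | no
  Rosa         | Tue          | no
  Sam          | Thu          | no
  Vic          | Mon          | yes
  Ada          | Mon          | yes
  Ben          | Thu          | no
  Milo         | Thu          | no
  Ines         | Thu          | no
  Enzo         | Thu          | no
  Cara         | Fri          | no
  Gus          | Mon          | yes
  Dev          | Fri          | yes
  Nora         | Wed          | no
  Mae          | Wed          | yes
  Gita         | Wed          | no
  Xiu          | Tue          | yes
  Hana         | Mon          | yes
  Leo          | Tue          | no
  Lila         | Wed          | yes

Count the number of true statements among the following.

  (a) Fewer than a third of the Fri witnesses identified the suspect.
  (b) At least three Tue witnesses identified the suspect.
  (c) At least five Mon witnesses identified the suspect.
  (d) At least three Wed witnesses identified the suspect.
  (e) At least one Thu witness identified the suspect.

5

(a) Fri: |A| = 7, |A ∩ B| = 2; needs |A ∩ B| / |A| < 1/3 — true.
(b) Tue: |A| = 5, |A ∩ B| = 3; needs |A ∩ B| ≥ 3 — true.
(c) Mon: |A| = 6, |A ∩ B| = 5; needs |A ∩ B| ≥ 5 — true.
(d) Wed: |A| = 9, |A ∩ B| = 3; needs |A ∩ B| ≥ 3 — true.
(e) Thu: |A| = 6, |A ∩ B| = 1; needs A ∩ B ≠ ∅ (|A ∩ B| ≥ 1) — true.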